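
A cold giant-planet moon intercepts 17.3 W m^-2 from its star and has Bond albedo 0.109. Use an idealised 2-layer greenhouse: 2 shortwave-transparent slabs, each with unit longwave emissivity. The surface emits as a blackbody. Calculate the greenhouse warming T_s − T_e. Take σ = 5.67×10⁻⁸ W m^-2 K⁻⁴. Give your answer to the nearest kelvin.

Top-of-atmosphere balance: σT_e⁴ = S(1−α)/4 = 3.854 W m^-2 → T_e = 90.80 K.
T_s = (N+1)^(1/4)·T_e = 119.5 K.
Warming: T_s − T_e = 28.70 K.

29 K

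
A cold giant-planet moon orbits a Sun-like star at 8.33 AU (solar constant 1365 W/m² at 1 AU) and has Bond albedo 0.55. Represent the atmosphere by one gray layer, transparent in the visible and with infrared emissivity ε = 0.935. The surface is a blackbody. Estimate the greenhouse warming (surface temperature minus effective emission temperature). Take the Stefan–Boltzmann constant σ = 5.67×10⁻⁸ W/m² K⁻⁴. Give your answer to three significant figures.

Flux at the orbit: S = 1365/(8.33)² = 19.67 W/m².
The planet radiates to space at T_e = [S(1−α)/(4σ)]^(1/4) = 79.04 K.
The surface balance (absorbed SW + ε·downward IR = σT_s⁴) with T_a⁴ = T_s⁴/2 reduces to T_s = T_e·[2/(2−ε)]^¼ = 92.53 K.
Greenhouse warming: T_s − T_e = 13.49 K.

13.5 K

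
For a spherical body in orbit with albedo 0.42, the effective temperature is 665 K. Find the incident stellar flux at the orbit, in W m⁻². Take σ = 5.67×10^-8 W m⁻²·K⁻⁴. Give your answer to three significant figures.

76500 W m⁻²

From S(1−α)/4 = σT⁴: S = 4σT⁴/(1−α).
σT⁴ = 5.67×10⁻⁸·(665)⁴ = 11090 W m⁻².
S = 4·11090/0.58 = 76470 W m⁻².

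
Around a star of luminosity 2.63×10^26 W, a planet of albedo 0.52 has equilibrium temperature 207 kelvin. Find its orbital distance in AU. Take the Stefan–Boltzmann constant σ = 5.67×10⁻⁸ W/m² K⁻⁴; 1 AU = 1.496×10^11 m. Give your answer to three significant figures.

1.04 AU

Energy balance gives S = 4σT⁴/(1−α) = 867.5 W/m².
S = L/(4πd²) → d = √(L/4πS) = √(2.63×10^26/(4π·867.5)) = 1.553×10^11 m = 1.038 AU.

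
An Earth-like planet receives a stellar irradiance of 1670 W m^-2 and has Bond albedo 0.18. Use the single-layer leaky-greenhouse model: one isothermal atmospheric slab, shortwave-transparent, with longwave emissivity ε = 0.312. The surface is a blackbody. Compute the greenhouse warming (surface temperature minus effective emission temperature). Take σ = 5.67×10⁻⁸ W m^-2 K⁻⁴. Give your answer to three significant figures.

Effective emission temperature (TOA balance): σT_e⁴ = S(1−α)/4 = 342.4 W m^-2 → T_e = 278.8 K.
For a single slab of emissivity ε, T_s⁴ = 2T_e⁴/(2−ε); thus T_s = 278.8·(1.185)^(1/4) = 290.8 K.
The atmosphere warms the surface by 12.07 K.

12.1 K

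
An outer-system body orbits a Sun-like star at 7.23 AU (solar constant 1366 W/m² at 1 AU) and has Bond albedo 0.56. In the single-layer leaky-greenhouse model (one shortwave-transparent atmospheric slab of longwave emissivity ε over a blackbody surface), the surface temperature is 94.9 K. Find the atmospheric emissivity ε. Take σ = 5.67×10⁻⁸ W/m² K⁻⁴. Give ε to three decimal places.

0.750

Irradiance scales as 1/d², so S = 1366 W/m² × (1/7.23)² = 26.13 W/m².
Effective temperature: T_e = [S(1−α)/(4σ)]^(1/4) = 84.38 K.
T_s⁴ = T_e⁴·2/(2−ε) → ε = 2 − 2(T_e/T_s)⁴ = 2 − 2·(84.38/94.9)⁴ = 0.7499.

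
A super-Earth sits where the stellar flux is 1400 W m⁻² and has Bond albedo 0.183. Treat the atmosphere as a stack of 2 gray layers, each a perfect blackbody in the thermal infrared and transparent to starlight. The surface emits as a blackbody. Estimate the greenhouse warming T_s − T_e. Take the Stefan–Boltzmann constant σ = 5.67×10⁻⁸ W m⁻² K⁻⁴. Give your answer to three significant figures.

Top-of-atmosphere balance: σT_e⁴ = S(1−α)/4 = 285.9 W m⁻² → T_e = 266.5 K.
T_s = (N+1)^(1/4)·T_e = 350.7 K.
So the greenhouse effect raises the surface by 350.7 − 266.5 = 84.23 K.

84.2 kelvin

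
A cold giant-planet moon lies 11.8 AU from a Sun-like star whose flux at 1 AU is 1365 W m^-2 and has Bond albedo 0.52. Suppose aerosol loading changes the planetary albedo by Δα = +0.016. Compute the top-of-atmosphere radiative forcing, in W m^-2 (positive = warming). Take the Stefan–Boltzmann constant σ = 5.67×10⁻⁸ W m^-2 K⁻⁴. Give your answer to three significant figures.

Flux at the orbit: S = 1365/(11.8)² = 9.803 W m^-2.
TOA radiative forcing: ΔF = −S·Δα/4 = −9.803·(+0.016)/4 = -0.03921 W m^-2.

-0.0392 W m^-2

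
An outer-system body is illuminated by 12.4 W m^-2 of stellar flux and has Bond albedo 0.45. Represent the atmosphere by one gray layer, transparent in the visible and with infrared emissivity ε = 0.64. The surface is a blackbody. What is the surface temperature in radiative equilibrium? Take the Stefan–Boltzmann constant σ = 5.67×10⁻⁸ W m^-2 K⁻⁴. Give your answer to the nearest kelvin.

82 K

At the top of the atmosphere, σT_e⁴ = S(1−α)/4 = 1.705 W m^-2, giving T_e = 74.05 K.
For a single slab of emissivity ε, T_s⁴ = 2T_e⁴/(2−ε); thus T_s = 74.05·(1.471)^(1/4) = 81.55 K.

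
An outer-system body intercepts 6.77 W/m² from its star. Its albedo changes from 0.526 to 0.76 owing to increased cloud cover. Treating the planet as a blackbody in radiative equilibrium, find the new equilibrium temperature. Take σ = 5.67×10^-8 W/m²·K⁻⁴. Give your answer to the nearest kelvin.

52 kelvin

With the new albedo, S(1−α₂)/4 = 0.4062 W/m², so T₂ = 51.74 K.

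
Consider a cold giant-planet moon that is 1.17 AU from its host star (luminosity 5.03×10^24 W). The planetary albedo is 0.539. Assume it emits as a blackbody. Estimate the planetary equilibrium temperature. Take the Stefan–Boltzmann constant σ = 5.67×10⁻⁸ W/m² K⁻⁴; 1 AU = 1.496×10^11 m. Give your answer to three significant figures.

71.8 K

Orbital distance: d = 1.17 AU = 1.750×10^11 m.
Spreading L over a sphere of radius d: S = 5.03×10^24/(4π·1.75×10^11²) = 13.07 W/m².
Averaging over the sphere, the absorbed flux is S(1−α)/4 = 1.506 W/m².
Set σT⁴ = 1.506 → T = (1.506/σ)^(1/4) = 71.79 K.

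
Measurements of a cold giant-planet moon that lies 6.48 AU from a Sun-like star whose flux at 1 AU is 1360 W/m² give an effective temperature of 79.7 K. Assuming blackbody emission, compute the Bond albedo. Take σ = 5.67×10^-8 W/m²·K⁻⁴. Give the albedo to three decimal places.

Flux at the orbit: S = 1360/(6.48)² = 32.39 W/m².
From σT⁴ = S(1−α)/4 we invert for α: 1−α = 4σT⁴/S.
4σT⁴ = 4·5.67×10⁻⁸·(79.7)⁴ = 9.151 W/m².
Hence α = 1 − 9.151/32.39 = 0.7175.

0.717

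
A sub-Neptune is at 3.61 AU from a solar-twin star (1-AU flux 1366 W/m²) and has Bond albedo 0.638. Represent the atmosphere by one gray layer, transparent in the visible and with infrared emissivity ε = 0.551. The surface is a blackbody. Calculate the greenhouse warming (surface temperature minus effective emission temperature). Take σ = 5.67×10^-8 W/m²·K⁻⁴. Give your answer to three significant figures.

9.54 kelvin

Irradiance scales as 1/d², so S = 1366 W/m² × (1/3.61)² = 104.8 W/m².
Effective emission temperature (TOA balance): σT_e⁴ = S(1−α)/4 = 9.486 W/m² → T_e = 113.7 K.
Surface balance with a leaky layer gives σT_s⁴ = σT_e⁴·2/(2−ε), so T_s = T_e·[2/(2−0.551)]^(1/4) = 123.3 K.
The atmosphere warms the surface by 9.542 K.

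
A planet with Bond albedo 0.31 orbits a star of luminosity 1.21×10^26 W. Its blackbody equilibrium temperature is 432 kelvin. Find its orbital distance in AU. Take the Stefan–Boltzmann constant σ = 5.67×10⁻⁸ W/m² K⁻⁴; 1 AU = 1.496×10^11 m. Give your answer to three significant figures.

0.194 AU

The flux needed for this T is 4σT⁴/(1−0.31) = 11450 W/m².
S = L/(4πd²) → d = √(L/4πS) = √(1.21×10^26/(4π·11450)) = 2.900×10^10 m = 0.1939 AU.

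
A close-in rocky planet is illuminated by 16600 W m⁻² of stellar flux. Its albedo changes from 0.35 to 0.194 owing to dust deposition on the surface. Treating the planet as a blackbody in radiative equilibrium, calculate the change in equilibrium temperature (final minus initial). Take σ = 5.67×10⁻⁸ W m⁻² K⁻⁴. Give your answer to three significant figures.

25.8 kelvin

Before: T₁ = [16600·0.65/(4σ)]^(1/4) = 467.0 K.
Final:   T₂ = [S(1−0.194)/(4σ)]^(1/4) = 492.8 K.
ΔT = T₂ − T₁ = 25.80 K.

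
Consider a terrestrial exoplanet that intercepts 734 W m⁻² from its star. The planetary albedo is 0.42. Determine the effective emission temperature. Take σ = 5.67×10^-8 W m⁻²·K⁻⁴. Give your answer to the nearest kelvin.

Absorbed flux (global mean): S(1−α)/4 = 734.0·0.58/4 = 106.4 W m⁻².
Balancing against σT⁴: T = (106.4/5.67×10⁻⁸)^(1/4) = 208.1 K.

208 K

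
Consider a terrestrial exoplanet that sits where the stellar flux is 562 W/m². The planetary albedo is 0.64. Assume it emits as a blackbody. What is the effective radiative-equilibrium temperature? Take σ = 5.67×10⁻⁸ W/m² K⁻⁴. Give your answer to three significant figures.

The planet absorbs (1−α)S over its disc πR² and re-emits over 4πR², so the mean absorbed flux is (1−0.64)·562.0/4 = 50.58 W/m².
In equilibrium σT⁴ equals this, so T = 172.8 K.

173 K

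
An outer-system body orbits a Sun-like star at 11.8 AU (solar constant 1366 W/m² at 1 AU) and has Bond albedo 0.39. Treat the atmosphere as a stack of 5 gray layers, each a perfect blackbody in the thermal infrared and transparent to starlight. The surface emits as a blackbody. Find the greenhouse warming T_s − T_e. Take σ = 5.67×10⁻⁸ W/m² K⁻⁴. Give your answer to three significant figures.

40.5 K

By the inverse-square law, S = 1366/11.8² = 9.810 W/m².
The effective emission temperature is T_e = [S(1−α)/(4σ)]^¼ = 71.67 K.
Surface: T_s = (6)^¼·T_e = 112.2 K.
So the greenhouse effect raises the surface by 112.2 − 71.67 = 40.50 K.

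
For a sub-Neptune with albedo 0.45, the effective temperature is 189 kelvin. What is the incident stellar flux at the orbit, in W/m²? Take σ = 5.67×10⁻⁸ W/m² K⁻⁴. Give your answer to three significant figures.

526 W/m²

From S(1−α)/4 = σT⁴: S = 4σT⁴/(1−α).
σT⁴ = 5.67×10⁻⁸·(189)⁴ = 72.35 W/m².
So S = 4×72.35/(1−0.45) = 526.2 W/m².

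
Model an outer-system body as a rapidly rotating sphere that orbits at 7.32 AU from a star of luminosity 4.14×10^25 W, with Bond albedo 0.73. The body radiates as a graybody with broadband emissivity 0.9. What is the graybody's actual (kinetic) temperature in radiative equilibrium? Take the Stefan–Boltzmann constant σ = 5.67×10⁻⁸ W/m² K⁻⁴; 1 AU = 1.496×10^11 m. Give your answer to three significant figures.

43.7 K

d = 7.32 × 1.496×10^11 m = 1.095×10^12 m.
Spreading L over a sphere of radius d: S = 4.14×10^25/(4π·1.10×10^12²) = 2.747 W/m².
Absorbed flux (global mean): S(1−α)/4 = 2.747·0.27/4 = 0.1854 W/m².
Equating to εσT⁴ with ε = 0.9: T = (0.1854/0.9σ)^(1/4) = 43.66 K.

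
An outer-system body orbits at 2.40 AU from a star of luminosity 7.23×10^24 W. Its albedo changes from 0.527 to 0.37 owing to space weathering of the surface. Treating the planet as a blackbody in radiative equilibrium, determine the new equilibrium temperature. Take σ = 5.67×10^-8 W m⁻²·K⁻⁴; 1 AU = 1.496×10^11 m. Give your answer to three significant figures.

59.3 K

Orbital distance: d = 2.40 AU = 3.590×10^11 m.
S = L/(4πd²) = 4.463 W m⁻².
With the new albedo, S(1−α₂)/4 = 0.7029 W m⁻², so T₂ = 59.34 K.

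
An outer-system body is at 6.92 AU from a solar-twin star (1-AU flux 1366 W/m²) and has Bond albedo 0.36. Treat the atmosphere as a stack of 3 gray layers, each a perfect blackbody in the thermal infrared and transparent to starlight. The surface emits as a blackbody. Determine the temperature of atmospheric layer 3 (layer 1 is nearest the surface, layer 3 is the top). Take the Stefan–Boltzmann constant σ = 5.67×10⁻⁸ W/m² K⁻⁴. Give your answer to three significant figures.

By the inverse-square law, S = 1366/6.92² = 28.53 W/m².
Top-of-atmosphere balance: σT_e⁴ = S(1−α)/4 = 4.564 W/m² → T_e = 94.72 K.
In the N-layer model, layer k (counted from the surface) has T_k = (N+1−k)^(1/4)·T_e.
With k = 3: T_3 = (3+1−3)^¼·94.72 K = 94.72 K.

94.7 kelvin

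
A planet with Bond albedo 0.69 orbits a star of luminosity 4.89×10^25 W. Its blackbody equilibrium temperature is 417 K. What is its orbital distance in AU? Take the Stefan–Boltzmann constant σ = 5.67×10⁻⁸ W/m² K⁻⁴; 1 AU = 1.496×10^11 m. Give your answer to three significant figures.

0.0887 AU

Energy balance gives S = 4σT⁴/(1−α) = 22120 W/m².
Then d = [L/(4πS)]^(1/2) = 1.326×10^10 m, i.e. 0.08866 AU.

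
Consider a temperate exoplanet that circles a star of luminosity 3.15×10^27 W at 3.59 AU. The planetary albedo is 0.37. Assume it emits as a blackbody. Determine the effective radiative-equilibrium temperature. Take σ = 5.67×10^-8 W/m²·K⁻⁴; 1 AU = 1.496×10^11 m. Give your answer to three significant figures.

222 K

d = 3.59 × 1.496×10^11 m = 5.371×10^11 m.
Spreading L over a sphere of radius d: S = 3.15×10^27/(4π·5.37×10^11²) = 869.1 W/m².
Absorbed flux (global mean): S(1−α)/4 = 869.1·0.63/4 = 136.9 W/m².
In equilibrium σT⁴ equals this, so T = 221.7 K.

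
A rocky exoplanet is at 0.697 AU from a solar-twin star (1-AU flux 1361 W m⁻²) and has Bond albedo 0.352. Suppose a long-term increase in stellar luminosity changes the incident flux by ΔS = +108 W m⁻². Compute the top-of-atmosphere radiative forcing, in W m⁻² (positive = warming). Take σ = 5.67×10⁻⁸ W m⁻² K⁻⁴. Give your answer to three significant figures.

17.5 W m⁻²

Irradiance scales as 1/d², so S = 1361 W m⁻² × (1/0.697)² = 2802 W m⁻².
Only a fraction (1−α) is absorbed and it's spread over 4πR², so ΔF = (1−α)ΔS/4 = 17.50 W m⁻².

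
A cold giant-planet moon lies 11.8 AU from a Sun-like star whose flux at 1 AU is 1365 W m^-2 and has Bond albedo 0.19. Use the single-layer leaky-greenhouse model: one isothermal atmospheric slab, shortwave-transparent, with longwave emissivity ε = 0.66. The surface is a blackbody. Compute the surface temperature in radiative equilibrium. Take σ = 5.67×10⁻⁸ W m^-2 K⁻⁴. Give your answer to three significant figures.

Flux at the orbit: S = 1365/(11.8)² = 9.803 W m^-2.
At the top of the atmosphere, σT_e⁴ = S(1−α)/4 = 1.985 W m^-2, giving T_e = 76.92 K.
For a single slab of emissivity ε, T_s⁴ = 2T_e⁴/(2−ε); thus T_s = 76.92·(1.493)^(1/4) = 85.02 K.

85.0 kelvin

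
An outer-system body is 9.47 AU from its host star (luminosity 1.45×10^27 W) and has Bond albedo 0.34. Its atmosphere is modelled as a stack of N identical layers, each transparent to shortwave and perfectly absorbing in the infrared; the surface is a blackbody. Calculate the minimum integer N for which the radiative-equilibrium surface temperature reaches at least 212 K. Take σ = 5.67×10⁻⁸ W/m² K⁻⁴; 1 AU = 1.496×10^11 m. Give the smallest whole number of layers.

12

d = 9.47 × 1.496×10^11 m = 1.417×10^12 m.
Spreading L over a sphere of radius d: S = 1.45×10^27/(4π·1.42×10^12²) = 57.49 W/m².
Top-of-atmosphere balance: σT_e⁴ = S(1−α)/4 = 9.486 W/m² → T_e = 113.7 K.
Since T_s⁴ = (N+1)T_e⁴, we need N ≥ (T_s/T_e)⁴ − 1 = 11.074.
Rounding up, N = 12.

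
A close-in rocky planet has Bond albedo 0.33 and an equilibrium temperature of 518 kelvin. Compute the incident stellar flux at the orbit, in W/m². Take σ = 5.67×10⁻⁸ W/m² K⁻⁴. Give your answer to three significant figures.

24400 W/m²

Invert the energy balance for S: S = 4σT⁴/(1−α).
The emitted flux is σT⁴ = 4082 W/m².
So S = 4×4082/(1−0.33) = 24370 W/m².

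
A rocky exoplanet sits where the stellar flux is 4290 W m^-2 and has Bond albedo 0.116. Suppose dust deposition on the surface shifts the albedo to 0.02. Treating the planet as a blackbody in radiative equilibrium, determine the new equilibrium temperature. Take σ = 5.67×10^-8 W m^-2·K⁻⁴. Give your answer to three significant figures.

New equilibrium: T₂ = [(1−0.02)·4290/(4σ)]^(1/4) = 369.0 K.

369 kelvin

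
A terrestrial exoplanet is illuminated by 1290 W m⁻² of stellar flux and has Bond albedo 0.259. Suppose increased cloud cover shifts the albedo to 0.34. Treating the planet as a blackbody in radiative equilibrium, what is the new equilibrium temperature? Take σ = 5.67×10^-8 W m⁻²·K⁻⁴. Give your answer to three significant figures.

248 kelvin

New equilibrium: T₂ = [(1−0.34)·1290/(4σ)]^(1/4) = 247.5 K.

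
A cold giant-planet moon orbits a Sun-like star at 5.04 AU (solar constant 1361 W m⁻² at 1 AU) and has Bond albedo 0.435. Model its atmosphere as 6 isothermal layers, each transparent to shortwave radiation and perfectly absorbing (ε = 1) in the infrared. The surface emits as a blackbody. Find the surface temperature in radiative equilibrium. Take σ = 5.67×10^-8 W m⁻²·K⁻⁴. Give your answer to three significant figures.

Flux at the orbit: S = 1361/(5.04)² = 53.58 W m⁻².
Top-of-atmosphere balance: σT_e⁴ = S(1−α)/4 = 7.568 W m⁻² → T_e = 107.5 K.
Layer-by-layer balance gives σT_s⁴ = (N+1)σT_e⁴, so T_s = 7^¼·107.5 = 174.8 K.

175 kelvin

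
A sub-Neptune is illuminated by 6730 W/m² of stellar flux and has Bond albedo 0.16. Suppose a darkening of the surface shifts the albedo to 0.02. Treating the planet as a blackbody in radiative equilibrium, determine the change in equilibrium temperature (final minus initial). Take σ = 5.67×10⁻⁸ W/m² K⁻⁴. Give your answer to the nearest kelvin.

16 kelvin

Initial: T₁ = [S(1−0.16)/(4σ)]^(1/4) = 397.3 K.
Final:   T₂ = [S(1−0.02)/(4σ)]^(1/4) = 413.0 K.
ΔT = T₂ − T₁ = 15.61 K.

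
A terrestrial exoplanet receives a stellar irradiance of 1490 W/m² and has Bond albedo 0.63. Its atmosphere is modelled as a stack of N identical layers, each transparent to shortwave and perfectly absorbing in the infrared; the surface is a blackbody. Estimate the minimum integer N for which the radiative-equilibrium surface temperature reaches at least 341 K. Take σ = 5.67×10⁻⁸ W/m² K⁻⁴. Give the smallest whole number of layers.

5

Top-of-atmosphere balance: σT_e⁴ = S(1−α)/4 = 137.8 W/m² → T_e = 222.0 K.
Since T_s⁴ = (N+1)T_e⁴, we need N ≥ (T_s/T_e)⁴ − 1 = 4.563.
Rounding up, N = 5.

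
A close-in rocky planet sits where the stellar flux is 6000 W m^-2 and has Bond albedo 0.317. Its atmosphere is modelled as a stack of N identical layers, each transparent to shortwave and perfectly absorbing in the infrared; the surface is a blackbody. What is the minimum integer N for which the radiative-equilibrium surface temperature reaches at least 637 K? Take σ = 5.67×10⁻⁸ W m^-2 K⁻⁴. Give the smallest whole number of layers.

Top-of-atmosphere balance: σT_e⁴ = S(1−α)/4 = 1024 W m^-2 → T_e = 366.6 K.
T_s = (N+1)^(1/4)·T_e ≥ 637 K requires N+1 ≥ (T_s/T_e)⁴ = (637/366.6)⁴ = 9.112.
The minimum whole number is N = 9.

9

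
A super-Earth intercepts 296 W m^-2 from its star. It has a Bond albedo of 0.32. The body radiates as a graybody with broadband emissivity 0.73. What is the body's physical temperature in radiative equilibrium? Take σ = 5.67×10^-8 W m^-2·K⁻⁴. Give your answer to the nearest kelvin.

The planet absorbs (1−α)S over its disc πR² and re-emits over 4πR², so the mean absorbed flux is (1−0.32)·296.0/4 = 50.32 W m^-2.
Radiative balance εσT⁴ = 50.32 gives T = [50.32/(0.73·σ)]^(1/4) = 186.7 K.

187 kelvin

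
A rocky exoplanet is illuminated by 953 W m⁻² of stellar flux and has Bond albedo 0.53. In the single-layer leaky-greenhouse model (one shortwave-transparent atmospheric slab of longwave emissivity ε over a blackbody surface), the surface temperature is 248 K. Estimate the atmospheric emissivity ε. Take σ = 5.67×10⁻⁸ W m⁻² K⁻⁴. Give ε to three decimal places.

Effective temperature: T_e = [S(1−α)/(4σ)]^(1/4) = 210.8 K.
T_s⁴ = T_e⁴·2/(2−ε) → ε = 2 − 2(T_e/T_s)⁴ = 2 − 2·(210.8/248)⁴ = 0.9558.

0.956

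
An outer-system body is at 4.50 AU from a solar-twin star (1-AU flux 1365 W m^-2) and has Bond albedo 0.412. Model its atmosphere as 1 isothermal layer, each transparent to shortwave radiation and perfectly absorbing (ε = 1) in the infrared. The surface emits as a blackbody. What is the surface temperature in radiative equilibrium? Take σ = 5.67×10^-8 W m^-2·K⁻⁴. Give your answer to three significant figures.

137 K

Flux at the orbit: S = 1365/(4.50)² = 67.41 W m^-2.
The effective emission temperature is T_e = [S(1−α)/(4σ)]^¼ = 115.0 K.
With N = 1 opaque layers, T_s = (N+1)^(1/4)·T_e = 2^(1/4)·115.0 = 136.7 K.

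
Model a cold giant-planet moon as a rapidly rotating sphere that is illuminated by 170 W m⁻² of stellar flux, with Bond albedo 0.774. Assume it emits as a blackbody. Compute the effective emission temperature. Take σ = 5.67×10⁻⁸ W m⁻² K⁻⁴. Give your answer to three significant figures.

114 K

Absorbed flux (global mean): S(1−α)/4 = 170.0·0.226/4 = 9.605 W m⁻².
Set σT⁴ = 9.605 → T = (9.605/σ)^(1/4) = 114.1 K.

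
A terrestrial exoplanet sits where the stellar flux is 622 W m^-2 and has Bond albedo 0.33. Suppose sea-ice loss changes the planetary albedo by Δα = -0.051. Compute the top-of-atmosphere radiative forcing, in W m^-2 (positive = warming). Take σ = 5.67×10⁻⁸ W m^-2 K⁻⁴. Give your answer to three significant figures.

7.93 W m^-2

The change in absorbed flux is Δ[S(1−α)/4] = −SΔα/4 = 7.930 W m^-2.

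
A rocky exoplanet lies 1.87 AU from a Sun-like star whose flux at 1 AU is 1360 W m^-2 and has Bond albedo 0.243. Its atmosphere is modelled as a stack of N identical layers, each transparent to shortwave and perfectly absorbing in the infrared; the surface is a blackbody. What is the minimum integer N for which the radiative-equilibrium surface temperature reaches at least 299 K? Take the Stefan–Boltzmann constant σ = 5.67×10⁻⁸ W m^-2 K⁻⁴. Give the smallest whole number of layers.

6

Irradiance scales as 1/d², so S = 1360 W m^-2 × (1/1.87)² = 388.9 W m^-2.
OLR = S(1−α)/4 = 73.60 W m^-2; the top layer radiates at T_e = 189.8 K.
Need (N+1)T_e⁴ ≥ T_s⁴, i.e. N+1 ≥ (299/189.8)⁴ = 6.157.
Rounding up, N = 6.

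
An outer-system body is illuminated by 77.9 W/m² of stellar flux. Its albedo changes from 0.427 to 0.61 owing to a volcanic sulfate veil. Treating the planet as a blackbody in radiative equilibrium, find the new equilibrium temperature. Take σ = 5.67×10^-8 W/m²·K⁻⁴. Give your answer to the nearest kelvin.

108 K

New equilibrium: T₂ = [(1−0.61)·77.90/(4σ)]^(1/4) = 107.6 K.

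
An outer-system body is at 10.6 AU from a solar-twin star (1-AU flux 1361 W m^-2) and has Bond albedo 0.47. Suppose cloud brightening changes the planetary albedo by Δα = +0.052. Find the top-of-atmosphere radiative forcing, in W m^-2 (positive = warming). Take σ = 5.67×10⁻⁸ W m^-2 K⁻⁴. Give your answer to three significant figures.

-0.157 W m^-2

Flux at the orbit: S = 1361/(10.6)² = 12.11 W m^-2.
ΔF = −(S/4)Δα = −(12.11/4)×(+0.052) = -0.1575 W m^-2.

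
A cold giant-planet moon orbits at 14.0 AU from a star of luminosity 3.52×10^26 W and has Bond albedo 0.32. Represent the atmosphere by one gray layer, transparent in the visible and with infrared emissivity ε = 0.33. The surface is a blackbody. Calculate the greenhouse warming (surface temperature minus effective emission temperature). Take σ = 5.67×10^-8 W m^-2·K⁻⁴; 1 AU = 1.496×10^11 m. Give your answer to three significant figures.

3.05 kelvin

d = 14.0 × 1.496×10^11 m = 2.094×10^12 m.
Flux at the orbit: S = L/(4πd²) = 3.52×10^26/(4π·(2.09×10^12)²) = 6.386 W m^-2.
The planet radiates to space at T_e = [S(1−α)/(4σ)]^(1/4) = 66.15 K.
Surface balance with a leaky layer gives σT_s⁴ = σT_e⁴·2/(2−ε), so T_s = T_e·[2/(2−0.33)]^(1/4) = 69.20 K.
The atmosphere warms the surface by 3.050 K.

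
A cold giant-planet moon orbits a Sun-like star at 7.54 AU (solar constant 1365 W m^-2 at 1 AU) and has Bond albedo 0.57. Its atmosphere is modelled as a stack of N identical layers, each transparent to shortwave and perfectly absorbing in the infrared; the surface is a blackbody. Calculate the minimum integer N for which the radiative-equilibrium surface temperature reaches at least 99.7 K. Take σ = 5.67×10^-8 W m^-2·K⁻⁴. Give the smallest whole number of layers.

2

Irradiance scales as 1/d², so S = 1365 W m^-2 × (1/7.54)² = 24.01 W m^-2.
The effective emission temperature is T_e = [S(1−α)/(4σ)]^¼ = 82.14 K.
Need (N+1)T_e⁴ ≥ T_s⁴, i.e. N+1 ≥ (99.7/82.14)⁴ = 2.171.
Rounding up, N = 2.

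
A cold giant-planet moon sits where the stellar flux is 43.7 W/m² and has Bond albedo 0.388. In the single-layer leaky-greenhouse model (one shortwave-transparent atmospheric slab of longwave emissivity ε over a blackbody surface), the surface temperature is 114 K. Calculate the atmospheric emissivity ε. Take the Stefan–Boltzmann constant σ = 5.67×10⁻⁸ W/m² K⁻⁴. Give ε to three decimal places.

First, T_e = [43.70·(1−0.388)/(4σ)]^(1/4) = 104.2 K.
Inverting T_s⁴ = 2T_e⁴/(2−ε): (T_e/T_s)⁴ = 0.6982, so ε = 2(1 − 0.6982) = 0.6036.

0.604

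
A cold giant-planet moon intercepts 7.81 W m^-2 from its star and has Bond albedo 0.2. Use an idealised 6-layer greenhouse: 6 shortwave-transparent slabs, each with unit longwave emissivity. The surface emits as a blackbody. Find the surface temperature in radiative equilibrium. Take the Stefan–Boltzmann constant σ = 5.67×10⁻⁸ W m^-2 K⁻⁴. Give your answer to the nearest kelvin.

The effective emission temperature is T_e = [S(1−α)/(4σ)]^¼ = 72.45 K.
With N = 6 opaque layers, T_s = (N+1)^(1/4)·T_e = 7^(1/4)·72.45 = 117.8 K.

118 K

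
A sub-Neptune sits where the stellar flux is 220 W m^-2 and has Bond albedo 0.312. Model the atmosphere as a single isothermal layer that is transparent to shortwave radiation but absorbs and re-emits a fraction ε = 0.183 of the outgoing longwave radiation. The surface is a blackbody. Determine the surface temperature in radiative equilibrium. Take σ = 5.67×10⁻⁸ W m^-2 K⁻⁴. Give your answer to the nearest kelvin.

At the top of the atmosphere, σT_e⁴ = S(1−α)/4 = 37.84 W m^-2, giving T_e = 160.7 K.
Surface balance with a leaky layer gives σT_s⁴ = σT_e⁴·2/(2−ε), so T_s = T_e·[2/(2−0.183)]^(1/4) = 164.6 K.

165 K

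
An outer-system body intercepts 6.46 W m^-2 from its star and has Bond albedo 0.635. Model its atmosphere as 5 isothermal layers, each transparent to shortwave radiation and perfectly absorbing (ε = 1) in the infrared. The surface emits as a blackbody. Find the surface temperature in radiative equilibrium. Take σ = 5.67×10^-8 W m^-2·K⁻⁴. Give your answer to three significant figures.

88.9 K

The effective emission temperature is T_e = [S(1−α)/(4σ)]^¼ = 56.78 K.
For an N-layer opaque stack, T_s⁴ = (N+1)T_e⁴, hence T_s = (6)^(1/4)×56.78 K = 88.87 K.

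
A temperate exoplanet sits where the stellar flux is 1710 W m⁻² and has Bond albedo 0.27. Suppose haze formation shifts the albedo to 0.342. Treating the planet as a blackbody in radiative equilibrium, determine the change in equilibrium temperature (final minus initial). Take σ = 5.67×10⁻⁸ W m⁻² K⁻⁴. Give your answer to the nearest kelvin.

Initial: T₁ = [S(1−0.27)/(4σ)]^(1/4) = 272.4 K.
After:  T₂ = [1710·0.658/(4σ)]^(1/4) = 265.4 K.
ΔT = T₂ − T₁ = -6.980 K.

-7 kelvin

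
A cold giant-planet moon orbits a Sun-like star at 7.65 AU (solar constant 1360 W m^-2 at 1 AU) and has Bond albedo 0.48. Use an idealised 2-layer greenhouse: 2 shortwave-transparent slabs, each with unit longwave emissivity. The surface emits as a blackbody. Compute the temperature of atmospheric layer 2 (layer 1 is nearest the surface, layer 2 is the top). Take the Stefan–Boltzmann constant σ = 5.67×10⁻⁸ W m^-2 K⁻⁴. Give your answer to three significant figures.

Irradiance scales as 1/d², so S = 1360 W m^-2 × (1/7.65)² = 23.24 W m^-2.
OLR = S(1−α)/4 = 3.021 W m^-2; the top layer radiates at T_e = 85.44 K.
In the N-layer model, layer k (counted from the surface) has T_k = (N+1−k)^(1/4)·T_e.
T_2 = (1)^(1/4)·85.44 = 85.44 K.

85.4 kelvin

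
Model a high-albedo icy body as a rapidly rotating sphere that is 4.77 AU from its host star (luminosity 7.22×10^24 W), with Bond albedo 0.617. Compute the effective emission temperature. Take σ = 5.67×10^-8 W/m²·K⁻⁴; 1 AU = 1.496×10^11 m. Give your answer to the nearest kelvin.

37 K

d = 4.77 × 1.496×10^11 m = 7.136×10^11 m.
Flux at the orbit: S = L/(4πd²) = 7.22×10^24/(4π·(7.14×10^11)²) = 1.128 W/m².
Absorbed flux (global mean): S(1−α)/4 = 1.128·0.383/4 = 0.1080 W/m².
Balancing against σT⁴: T = (0.1080/5.67×10⁻⁸)^(1/4) = 37.15 K.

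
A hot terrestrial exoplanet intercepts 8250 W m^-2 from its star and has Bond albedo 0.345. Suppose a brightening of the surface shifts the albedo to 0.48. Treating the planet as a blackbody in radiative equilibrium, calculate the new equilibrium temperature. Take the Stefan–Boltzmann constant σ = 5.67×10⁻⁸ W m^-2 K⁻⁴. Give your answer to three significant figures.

With the new albedo, S(1−α₂)/4 = 1072 W m^-2, so T₂ = 370.9 K.

371 kelvin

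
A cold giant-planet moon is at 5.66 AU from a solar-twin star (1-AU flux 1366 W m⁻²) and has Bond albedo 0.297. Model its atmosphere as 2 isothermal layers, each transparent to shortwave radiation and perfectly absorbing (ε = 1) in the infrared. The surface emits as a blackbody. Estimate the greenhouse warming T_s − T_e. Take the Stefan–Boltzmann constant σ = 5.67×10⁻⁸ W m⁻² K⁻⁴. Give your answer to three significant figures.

33.9 kelvin

Irradiance scales as 1/d², so S = 1366 W m⁻² × (1/5.66)² = 42.64 W m⁻².
OLR = S(1−α)/4 = 7.494 W m⁻²; the top layer radiates at T_e = 107.2 K.
Surface: T_s = (3)^¼·T_e = 141.1 K.
So the greenhouse effect raises the surface by 141.1 − 107.2 = 33.89 K.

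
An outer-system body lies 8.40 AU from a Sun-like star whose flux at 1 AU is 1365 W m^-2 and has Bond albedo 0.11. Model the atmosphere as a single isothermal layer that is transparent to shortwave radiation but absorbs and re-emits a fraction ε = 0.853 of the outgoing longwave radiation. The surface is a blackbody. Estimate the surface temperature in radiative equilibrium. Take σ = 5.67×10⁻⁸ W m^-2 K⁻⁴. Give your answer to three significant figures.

107 kelvin

Irradiance scales as 1/d², so S = 1365 W m^-2 × (1/8.40)² = 19.35 W m^-2.
At the top of the atmosphere, σT_e⁴ = S(1−α)/4 = 4.304 W m^-2, giving T_e = 93.34 K.
The surface balance (absorbed SW + ε·downward IR = σT_s⁴) with T_a⁴ = T_s⁴/2 reduces to T_s = T_e·[2/(2−ε)]^¼ = 107.3 K.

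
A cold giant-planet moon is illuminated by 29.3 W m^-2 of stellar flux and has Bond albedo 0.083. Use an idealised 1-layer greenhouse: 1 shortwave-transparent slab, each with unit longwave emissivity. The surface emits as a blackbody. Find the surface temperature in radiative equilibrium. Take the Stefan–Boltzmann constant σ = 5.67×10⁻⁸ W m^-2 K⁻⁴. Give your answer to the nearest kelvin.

124 K

The effective emission temperature is T_e = [S(1−α)/(4σ)]^¼ = 104.3 K.
For an N-layer opaque stack, T_s⁴ = (N+1)T_e⁴, hence T_s = (2)^(1/4)×104.3 K = 124.1 K.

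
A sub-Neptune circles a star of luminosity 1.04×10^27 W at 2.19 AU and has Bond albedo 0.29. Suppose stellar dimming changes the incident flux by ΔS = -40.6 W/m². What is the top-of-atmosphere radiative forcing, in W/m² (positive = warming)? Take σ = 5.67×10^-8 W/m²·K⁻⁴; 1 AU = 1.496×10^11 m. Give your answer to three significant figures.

-7.21 W/m²

Orbital distance: d = 2.19 AU = 3.276×10^11 m.
Flux at the orbit: S = L/(4πd²) = 1.04×10^27/(4π·(3.28×10^11)²) = 771.0 W/m².
TOA radiative forcing: ΔF = (1−α)ΔS/4 = 0.71·(-40.6)/4 = -7.207 W/m².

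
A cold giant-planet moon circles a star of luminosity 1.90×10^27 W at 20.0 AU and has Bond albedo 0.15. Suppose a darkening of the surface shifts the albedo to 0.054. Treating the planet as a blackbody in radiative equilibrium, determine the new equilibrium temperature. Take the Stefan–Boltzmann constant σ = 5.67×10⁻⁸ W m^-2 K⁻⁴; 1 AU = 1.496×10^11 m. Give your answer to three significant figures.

d = 20.0 × 1.496×10^11 m = 2.992×10^12 m.
Spreading L over a sphere of radius d: S = 1.90×10^27/(4π·2.99×10^12²) = 16.89 W m^-2.
New equilibrium: T₂ = [(1−0.054)·16.89/(4σ)]^(1/4) = 91.62 K.

91.6 K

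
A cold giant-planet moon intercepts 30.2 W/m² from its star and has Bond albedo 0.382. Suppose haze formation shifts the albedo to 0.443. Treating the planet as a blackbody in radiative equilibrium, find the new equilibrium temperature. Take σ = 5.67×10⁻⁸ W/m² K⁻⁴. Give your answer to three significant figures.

T₂ = [S(1−α₂)/(4σ)]^(1/4) = [30.20·0.557/(4σ)]^(1/4) = 92.80 K.

92.8 K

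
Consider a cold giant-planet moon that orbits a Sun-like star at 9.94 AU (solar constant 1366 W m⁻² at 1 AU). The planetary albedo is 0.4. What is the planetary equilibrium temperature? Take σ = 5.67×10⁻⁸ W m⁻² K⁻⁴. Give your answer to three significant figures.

77.8 K

By the inverse-square law, S = 1366/9.94² = 13.83 W m⁻².
The planet absorbs (1−α)S over its disc πR² and re-emits over 4πR², so the mean absorbed flux is (1−0.4)·13.83/4 = 2.074 W m⁻².
Balancing against σT⁴: T = (2.074/5.67×10⁻⁸)^(1/4) = 77.77 K.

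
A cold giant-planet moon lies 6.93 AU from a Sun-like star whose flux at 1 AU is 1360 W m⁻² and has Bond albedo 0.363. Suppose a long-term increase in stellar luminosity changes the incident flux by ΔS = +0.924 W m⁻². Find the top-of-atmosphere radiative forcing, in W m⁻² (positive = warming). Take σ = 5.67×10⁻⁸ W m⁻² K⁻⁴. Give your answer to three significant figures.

Irradiance scales as 1/d², so S = 1360 W m⁻² × (1/6.93)² = 28.32 W m⁻².
ΔF = Δ[S(1−α)]/4 = (1−0.363)·+0.924/4 = 0.1471 W m⁻².

0.147 W m⁻²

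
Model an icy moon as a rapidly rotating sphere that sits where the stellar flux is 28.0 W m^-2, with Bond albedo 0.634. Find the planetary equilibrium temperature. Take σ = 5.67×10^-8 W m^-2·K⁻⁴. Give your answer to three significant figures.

82.0 K

Absorbed flux (global mean): S(1−α)/4 = 28.00·0.366/4 = 2.562 W m^-2.
Set σT⁴ = 2.562 → T = (2.562/σ)^(1/4) = 81.99 K.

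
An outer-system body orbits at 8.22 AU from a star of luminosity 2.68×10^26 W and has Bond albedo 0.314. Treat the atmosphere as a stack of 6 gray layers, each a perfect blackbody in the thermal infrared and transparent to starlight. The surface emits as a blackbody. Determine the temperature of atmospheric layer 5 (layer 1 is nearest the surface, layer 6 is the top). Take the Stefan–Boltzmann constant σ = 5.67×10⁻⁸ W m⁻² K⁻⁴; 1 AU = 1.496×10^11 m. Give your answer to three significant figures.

Orbital distance: d = 8.22 AU = 1.230×10^12 m.
Flux at the orbit: S = L/(4πd²) = 2.68×10^26/(4π·(1.23×10^12)²) = 14.10 W m⁻².
Top-of-atmosphere balance: σT_e⁴ = S(1−α)/4 = 2.419 W m⁻² → T_e = 80.82 K.
The net upward flux σT_e⁴ is constant between every pair of levels, so T_k⁴ = (N+1−k)T_e⁴.
With k = 5: T_5 = (6+1−5)^¼·80.82 K = 96.11 K.

96.1 K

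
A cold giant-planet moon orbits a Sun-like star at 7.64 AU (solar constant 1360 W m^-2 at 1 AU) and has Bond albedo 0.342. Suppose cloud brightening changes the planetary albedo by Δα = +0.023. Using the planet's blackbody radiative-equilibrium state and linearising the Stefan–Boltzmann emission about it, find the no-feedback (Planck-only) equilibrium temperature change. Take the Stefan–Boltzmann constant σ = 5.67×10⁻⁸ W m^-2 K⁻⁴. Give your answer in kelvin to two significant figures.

By the inverse-square law, S = 1360/7.64² = 23.30 W m^-2.
The baseline emission temperature is T_e = 90.67 K.
The change in absorbed flux is Δ[S(1−α)/4] = −SΔα/4 = -0.1340 W m^-2.
Linearising σT⁴ gives d(σT⁴)/dT = 4σT_e³ = 0.1691 W m^-2 per K.
Hence the no-feedback warming is ΔF/(4σT_e³) = -0.792 K.

-0.79 K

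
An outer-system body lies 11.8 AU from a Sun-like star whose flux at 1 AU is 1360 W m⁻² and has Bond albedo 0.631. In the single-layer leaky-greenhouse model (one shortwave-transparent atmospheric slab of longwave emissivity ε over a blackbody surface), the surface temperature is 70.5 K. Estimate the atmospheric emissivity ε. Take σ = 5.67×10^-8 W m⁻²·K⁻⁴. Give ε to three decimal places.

0.713

Irradiance scales as 1/d², so S = 1360 W m⁻² × (1/11.8)² = 9.767 W m⁻².
Effective temperature: T_e = [S(1−α)/(4σ)]^(1/4) = 63.14 K.
Inverting T_s⁴ = 2T_e⁴/(2−ε): (T_e/T_s)⁴ = 0.6433, so ε = 2(1 − 0.6433) = 0.7134.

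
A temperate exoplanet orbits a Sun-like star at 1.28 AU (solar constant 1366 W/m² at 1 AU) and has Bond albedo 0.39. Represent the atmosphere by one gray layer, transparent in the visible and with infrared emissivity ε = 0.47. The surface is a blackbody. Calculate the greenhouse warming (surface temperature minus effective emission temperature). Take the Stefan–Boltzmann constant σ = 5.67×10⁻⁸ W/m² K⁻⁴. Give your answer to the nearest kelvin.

Flux at the orbit: S = 1366/(1.28)² = 833.7 W/m².
Effective emission temperature (TOA balance): σT_e⁴ = S(1−α)/4 = 127.1 W/m² → T_e = 217.6 K.
The surface balance (absorbed SW + ε·downward IR = σT_s⁴) with T_a⁴ = T_s⁴/2 reduces to T_s = T_e·[2/(2−ε)]^¼ = 232.7 K.
Greenhouse warming: T_s − T_e = 15.07 K.

15 kelvin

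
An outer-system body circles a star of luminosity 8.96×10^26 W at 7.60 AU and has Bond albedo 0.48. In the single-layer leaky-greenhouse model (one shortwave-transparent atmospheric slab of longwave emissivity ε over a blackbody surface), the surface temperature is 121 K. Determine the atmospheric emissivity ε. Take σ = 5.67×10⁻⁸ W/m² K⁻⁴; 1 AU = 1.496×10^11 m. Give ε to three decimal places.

0.820

d = 7.60 × 1.496×10^11 m = 1.137×10^12 m.
S = L/(4πd²) = 55.16 W/m².
Effective temperature: T_e = [S(1−α)/(4σ)]^(1/4) = 106.0 K.
T_s⁴ = T_e⁴·2/(2−ε) → ε = 2 − 2(T_e/T_s)⁴ = 2 − 2·(106.0/121)⁴ = 0.8201.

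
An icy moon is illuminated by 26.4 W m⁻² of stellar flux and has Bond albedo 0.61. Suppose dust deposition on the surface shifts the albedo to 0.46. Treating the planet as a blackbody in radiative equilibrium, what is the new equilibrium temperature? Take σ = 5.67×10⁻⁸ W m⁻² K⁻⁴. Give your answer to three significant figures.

89.0 K

T₂ = [S(1−α₂)/(4σ)]^(1/4) = [26.40·0.54/(4σ)]^(1/4) = 89.04 K.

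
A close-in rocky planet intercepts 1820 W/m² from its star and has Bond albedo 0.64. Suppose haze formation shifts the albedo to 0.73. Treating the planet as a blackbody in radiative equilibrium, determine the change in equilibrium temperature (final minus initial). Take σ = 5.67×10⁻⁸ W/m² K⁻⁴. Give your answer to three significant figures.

-16.1 K

Before: T₁ = [1820·0.36/(4σ)]^(1/4) = 231.8 K.
After:  T₂ = [1820·0.27/(4σ)]^(1/4) = 215.7 K.
ΔT = T₂ − T₁ = -16.09 K.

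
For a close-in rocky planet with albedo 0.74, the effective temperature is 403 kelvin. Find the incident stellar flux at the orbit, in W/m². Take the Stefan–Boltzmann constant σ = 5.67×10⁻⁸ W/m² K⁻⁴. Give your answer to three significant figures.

23000 W/m²

Invert the energy balance for S: S = 4σT⁴/(1−α).
σT⁴ = 5.67×10⁻⁸·(403)⁴ = 1496 W/m².
So S = 4×1496/(1−0.74) = 23010 W/m².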